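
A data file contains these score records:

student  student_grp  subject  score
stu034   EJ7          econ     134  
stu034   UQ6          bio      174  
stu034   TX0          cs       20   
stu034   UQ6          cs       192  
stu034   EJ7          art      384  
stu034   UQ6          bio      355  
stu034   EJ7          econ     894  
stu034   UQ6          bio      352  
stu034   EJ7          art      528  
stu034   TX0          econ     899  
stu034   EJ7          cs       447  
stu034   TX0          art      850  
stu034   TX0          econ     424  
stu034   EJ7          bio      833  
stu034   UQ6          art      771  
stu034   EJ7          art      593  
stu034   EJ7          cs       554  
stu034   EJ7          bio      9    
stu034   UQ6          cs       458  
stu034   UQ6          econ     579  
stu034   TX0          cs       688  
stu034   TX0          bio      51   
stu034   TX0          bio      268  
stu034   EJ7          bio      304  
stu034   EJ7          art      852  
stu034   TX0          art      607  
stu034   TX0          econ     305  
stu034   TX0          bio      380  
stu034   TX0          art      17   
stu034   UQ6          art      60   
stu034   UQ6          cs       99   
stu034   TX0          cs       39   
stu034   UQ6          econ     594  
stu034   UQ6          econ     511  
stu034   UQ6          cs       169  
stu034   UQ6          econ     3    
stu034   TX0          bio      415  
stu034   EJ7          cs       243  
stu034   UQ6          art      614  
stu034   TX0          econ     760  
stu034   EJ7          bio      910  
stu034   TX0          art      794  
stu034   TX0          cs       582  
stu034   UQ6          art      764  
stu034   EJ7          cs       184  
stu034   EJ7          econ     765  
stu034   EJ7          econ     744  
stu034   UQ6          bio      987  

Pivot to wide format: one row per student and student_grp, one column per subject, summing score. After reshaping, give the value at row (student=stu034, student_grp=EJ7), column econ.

Rows with student=stu034, student_grp=EJ7 and subject=econ: score values are 134, 894, 765, 744.
134 + 894 + 765 + 744 = 2537.

2537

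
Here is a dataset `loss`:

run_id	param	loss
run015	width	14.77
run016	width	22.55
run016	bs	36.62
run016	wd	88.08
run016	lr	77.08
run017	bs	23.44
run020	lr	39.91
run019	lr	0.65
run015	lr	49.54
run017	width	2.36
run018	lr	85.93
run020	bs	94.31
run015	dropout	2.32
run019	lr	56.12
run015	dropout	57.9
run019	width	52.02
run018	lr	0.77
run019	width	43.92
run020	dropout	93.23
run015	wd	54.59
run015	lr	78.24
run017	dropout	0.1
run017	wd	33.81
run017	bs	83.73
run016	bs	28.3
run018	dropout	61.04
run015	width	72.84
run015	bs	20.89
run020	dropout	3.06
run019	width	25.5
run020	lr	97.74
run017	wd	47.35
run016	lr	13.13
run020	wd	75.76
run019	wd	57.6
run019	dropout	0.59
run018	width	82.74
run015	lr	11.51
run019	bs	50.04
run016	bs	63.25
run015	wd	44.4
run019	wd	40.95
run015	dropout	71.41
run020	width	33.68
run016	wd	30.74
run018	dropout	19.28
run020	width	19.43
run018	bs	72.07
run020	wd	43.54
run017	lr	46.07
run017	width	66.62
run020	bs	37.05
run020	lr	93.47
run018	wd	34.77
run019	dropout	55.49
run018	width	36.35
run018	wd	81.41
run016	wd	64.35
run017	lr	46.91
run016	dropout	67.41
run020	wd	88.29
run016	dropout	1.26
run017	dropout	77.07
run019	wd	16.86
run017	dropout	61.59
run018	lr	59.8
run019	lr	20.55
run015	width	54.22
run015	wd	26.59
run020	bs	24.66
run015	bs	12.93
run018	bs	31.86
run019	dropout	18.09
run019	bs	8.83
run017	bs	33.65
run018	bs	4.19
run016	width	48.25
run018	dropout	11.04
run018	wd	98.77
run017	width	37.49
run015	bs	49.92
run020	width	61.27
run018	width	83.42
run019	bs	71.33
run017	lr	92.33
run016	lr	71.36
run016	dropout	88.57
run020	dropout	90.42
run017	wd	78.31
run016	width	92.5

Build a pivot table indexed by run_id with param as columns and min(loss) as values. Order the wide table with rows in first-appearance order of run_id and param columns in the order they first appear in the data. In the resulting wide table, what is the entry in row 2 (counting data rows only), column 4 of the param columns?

With rows in first-appearance order of run_id, row 2 is run_id=run016. param columns in first-appearance order: width, bs, wd, lr, dropout; column 4 is lr.
Long rows with run_id=run016, param=lr: min(77.08, 13.13, 71.36) = 13.13.

13.13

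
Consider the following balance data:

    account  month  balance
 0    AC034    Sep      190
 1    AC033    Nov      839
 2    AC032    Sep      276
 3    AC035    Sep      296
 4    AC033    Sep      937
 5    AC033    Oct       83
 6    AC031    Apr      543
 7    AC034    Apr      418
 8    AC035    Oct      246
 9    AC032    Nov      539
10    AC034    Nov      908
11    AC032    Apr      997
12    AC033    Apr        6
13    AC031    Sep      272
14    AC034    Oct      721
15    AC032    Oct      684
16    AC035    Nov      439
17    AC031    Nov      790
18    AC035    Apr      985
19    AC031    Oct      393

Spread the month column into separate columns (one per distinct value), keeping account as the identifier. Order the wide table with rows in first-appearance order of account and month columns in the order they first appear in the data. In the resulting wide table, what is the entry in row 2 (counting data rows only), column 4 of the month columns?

With rows in first-appearance order of account, row 2 is account=AC033. month columns in first-appearance order: Sep, Nov, Oct, Apr; column 4 is Apr.
Long rows with account=AC033, month=Apr: balance = 6.

6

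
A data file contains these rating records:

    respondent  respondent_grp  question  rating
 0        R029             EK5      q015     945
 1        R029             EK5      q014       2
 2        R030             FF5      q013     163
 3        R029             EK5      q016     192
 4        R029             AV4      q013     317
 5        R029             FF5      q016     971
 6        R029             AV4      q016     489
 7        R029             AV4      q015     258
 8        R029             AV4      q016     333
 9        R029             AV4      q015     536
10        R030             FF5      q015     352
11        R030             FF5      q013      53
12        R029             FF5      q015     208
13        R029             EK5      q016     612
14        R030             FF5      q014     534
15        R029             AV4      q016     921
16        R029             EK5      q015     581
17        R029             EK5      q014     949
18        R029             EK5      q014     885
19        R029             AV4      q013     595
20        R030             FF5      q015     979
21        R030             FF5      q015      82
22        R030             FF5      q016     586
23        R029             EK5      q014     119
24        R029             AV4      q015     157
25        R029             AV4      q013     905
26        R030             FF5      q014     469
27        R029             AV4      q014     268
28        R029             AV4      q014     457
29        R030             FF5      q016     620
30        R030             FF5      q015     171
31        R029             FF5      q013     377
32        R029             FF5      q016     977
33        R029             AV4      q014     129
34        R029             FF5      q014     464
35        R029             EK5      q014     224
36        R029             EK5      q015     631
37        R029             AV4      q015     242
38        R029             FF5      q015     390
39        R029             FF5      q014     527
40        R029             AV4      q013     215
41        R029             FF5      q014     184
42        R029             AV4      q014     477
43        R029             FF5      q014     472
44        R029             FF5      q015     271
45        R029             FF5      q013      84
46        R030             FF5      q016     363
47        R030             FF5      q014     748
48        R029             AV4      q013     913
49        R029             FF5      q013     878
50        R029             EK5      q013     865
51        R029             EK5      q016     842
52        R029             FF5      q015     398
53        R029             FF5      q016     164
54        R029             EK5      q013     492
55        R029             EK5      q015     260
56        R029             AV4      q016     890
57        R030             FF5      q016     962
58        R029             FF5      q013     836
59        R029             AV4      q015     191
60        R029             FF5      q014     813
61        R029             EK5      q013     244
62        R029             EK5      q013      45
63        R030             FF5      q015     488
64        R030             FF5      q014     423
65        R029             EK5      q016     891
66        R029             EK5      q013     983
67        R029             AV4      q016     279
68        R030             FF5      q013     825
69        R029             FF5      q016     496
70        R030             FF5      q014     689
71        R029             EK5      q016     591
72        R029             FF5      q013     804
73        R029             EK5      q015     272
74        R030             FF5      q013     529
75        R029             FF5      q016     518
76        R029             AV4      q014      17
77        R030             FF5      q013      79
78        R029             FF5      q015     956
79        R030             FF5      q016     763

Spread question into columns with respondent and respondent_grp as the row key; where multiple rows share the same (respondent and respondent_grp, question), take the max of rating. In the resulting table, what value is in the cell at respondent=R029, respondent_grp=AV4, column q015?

Rows with respondent=R029, respondent_grp=AV4 and question=q015: rating values are 258, 536, 157, 242, 191.
max(258, 536, 157, 242, 191) = 536.

536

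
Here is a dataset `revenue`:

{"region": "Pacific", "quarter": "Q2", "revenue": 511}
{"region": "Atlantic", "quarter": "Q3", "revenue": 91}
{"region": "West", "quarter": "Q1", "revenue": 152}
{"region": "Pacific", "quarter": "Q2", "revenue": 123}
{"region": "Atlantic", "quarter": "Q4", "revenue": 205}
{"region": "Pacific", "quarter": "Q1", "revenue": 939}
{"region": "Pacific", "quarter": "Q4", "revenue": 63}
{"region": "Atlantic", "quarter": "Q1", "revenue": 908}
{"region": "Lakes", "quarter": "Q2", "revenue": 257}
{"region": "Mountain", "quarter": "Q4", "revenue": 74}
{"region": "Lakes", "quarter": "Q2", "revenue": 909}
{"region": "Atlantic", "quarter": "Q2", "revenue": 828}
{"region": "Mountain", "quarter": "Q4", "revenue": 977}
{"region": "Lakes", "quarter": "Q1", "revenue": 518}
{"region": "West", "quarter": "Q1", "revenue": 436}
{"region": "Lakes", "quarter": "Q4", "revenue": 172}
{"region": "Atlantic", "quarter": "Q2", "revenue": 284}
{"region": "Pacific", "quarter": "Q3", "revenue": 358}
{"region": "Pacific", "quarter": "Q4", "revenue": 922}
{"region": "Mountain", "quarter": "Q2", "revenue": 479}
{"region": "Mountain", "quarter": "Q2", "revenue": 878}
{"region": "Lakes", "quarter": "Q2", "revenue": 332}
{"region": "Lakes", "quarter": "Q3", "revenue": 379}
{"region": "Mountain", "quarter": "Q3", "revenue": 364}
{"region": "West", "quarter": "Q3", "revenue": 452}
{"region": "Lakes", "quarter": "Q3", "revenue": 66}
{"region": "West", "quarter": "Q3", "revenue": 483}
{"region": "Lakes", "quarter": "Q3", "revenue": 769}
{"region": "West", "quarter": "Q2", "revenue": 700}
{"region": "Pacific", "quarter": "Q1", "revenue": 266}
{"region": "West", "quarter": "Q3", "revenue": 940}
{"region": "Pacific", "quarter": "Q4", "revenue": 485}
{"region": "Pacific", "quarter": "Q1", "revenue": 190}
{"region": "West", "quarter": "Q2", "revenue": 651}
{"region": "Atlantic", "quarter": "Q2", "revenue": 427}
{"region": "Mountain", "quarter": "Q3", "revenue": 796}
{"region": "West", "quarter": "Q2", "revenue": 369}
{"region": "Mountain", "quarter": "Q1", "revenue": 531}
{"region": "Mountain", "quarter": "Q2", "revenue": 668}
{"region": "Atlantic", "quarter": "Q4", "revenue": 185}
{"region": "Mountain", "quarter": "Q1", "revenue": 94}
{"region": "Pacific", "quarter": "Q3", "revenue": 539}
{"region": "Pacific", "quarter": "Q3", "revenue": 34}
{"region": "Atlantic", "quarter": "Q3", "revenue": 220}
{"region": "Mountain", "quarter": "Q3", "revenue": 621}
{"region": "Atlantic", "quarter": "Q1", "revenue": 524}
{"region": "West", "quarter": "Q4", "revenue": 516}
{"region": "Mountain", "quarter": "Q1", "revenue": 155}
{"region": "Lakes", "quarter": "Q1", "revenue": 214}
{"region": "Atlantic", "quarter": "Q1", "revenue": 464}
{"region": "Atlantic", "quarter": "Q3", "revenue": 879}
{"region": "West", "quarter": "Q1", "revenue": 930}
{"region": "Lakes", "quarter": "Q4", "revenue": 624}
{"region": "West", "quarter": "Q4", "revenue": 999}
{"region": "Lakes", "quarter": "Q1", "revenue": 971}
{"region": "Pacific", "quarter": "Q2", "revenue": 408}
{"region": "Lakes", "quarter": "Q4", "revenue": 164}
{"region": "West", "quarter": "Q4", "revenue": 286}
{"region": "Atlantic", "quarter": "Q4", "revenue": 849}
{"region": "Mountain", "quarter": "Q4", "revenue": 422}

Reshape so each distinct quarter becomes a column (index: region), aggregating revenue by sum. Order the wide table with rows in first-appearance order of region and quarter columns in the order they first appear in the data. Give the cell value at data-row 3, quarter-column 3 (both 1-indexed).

1518

With rows in first-appearance order of region, row 3 is region=West. quarter columns in first-appearance order: Q2, Q3, Q1, Q4; column 3 is Q1.
Long rows with region=West, quarter=Q1: 152 + 436 + 930 = 1518.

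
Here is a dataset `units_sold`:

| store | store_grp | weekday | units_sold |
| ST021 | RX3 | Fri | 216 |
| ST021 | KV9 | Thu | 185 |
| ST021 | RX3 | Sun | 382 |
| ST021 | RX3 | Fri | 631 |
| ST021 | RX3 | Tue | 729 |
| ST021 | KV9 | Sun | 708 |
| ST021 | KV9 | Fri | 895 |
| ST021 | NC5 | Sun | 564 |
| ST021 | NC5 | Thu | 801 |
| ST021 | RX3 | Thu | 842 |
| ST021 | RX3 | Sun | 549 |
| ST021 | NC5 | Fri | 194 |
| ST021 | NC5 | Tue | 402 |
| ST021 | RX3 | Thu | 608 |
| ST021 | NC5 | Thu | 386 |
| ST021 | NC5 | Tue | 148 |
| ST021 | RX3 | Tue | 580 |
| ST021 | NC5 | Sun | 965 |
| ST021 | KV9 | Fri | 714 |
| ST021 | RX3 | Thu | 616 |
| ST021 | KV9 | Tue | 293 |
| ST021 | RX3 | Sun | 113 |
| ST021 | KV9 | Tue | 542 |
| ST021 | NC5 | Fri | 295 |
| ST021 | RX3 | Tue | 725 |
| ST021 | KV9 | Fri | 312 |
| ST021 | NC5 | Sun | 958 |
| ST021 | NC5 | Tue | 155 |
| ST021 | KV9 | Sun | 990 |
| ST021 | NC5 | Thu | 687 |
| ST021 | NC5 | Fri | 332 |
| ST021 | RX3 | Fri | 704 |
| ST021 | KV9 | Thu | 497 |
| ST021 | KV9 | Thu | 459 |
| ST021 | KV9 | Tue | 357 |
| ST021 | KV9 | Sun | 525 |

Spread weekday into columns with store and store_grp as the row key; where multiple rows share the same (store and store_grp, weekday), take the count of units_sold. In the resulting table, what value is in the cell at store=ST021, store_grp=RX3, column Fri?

Rows with store=ST021, store_grp=RX3 and weekday=Fri: units_sold values are 216, 631, 704.
3 rows match — count = 3.

3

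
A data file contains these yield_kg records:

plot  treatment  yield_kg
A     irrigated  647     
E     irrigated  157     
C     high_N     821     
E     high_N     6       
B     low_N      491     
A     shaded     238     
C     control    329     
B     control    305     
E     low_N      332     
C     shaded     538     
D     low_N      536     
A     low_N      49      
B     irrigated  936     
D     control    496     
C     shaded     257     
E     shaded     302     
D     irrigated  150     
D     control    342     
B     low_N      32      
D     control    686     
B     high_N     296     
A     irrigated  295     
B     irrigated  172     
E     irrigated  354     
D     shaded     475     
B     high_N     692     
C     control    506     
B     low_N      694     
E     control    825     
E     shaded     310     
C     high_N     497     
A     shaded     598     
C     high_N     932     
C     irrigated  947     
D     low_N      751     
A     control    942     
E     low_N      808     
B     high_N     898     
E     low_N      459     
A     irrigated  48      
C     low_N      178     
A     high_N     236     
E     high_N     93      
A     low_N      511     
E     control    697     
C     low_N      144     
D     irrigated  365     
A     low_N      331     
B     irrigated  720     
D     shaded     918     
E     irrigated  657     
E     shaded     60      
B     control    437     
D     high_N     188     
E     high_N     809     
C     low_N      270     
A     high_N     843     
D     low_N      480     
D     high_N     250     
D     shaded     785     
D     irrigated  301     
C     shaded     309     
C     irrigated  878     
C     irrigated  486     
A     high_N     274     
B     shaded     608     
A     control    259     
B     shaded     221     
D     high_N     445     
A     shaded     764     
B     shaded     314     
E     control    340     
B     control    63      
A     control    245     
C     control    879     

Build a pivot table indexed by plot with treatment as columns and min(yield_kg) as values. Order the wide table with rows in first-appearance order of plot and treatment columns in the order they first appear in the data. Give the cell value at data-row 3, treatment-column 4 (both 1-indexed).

257

With rows in first-appearance order of plot, row 3 is plot=C. treatment columns in first-appearance order: irrigated, high_N, low_N, shaded, control; column 4 is shaded.
Long rows with plot=C, treatment=shaded: min(538, 257, 309) = 257.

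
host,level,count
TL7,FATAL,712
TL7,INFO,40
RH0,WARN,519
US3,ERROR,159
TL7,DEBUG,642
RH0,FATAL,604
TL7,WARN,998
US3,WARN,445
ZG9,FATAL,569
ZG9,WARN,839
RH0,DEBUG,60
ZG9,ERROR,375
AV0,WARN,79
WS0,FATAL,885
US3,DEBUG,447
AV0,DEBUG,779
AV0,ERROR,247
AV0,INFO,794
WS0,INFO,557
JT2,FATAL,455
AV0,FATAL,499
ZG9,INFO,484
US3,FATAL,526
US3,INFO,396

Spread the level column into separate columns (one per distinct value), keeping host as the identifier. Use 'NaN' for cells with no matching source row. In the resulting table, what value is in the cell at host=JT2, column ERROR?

NaN

No long-format row has host=JT2 and level=ERROR, so the cell is NaN.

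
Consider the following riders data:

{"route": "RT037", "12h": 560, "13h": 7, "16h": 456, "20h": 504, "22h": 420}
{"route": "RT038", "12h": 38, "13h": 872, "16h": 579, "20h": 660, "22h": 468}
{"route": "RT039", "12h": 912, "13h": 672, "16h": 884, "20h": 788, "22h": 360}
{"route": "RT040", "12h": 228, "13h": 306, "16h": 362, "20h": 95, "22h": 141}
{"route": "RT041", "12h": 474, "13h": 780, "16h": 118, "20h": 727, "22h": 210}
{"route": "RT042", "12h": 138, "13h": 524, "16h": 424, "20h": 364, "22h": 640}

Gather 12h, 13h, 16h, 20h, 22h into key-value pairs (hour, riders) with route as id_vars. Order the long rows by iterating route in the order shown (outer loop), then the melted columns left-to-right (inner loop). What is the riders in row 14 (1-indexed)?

788

30 rows total (6 × 5). Row 14: index ⌊(14-1)/5⌋ = 2 into route → RT039; (14-1) mod 5 = 3 into the melted columns → 20h.
So row 14 is (RT039, 20h, 788); riders = 788.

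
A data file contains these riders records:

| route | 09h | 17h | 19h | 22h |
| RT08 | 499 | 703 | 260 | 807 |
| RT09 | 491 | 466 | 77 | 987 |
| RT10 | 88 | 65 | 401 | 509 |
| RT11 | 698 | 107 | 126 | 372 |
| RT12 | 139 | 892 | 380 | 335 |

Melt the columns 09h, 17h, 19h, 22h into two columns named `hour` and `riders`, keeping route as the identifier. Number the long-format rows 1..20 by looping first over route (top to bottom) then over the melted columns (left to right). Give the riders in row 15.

126

20 rows total (5 × 4). Row 15: index ⌊(15-1)/4⌋ = 3 into route → RT11; (15-1) mod 4 = 2 into the melted columns → 19h.
So row 15 is (RT11, 19h, 126); riders = 126.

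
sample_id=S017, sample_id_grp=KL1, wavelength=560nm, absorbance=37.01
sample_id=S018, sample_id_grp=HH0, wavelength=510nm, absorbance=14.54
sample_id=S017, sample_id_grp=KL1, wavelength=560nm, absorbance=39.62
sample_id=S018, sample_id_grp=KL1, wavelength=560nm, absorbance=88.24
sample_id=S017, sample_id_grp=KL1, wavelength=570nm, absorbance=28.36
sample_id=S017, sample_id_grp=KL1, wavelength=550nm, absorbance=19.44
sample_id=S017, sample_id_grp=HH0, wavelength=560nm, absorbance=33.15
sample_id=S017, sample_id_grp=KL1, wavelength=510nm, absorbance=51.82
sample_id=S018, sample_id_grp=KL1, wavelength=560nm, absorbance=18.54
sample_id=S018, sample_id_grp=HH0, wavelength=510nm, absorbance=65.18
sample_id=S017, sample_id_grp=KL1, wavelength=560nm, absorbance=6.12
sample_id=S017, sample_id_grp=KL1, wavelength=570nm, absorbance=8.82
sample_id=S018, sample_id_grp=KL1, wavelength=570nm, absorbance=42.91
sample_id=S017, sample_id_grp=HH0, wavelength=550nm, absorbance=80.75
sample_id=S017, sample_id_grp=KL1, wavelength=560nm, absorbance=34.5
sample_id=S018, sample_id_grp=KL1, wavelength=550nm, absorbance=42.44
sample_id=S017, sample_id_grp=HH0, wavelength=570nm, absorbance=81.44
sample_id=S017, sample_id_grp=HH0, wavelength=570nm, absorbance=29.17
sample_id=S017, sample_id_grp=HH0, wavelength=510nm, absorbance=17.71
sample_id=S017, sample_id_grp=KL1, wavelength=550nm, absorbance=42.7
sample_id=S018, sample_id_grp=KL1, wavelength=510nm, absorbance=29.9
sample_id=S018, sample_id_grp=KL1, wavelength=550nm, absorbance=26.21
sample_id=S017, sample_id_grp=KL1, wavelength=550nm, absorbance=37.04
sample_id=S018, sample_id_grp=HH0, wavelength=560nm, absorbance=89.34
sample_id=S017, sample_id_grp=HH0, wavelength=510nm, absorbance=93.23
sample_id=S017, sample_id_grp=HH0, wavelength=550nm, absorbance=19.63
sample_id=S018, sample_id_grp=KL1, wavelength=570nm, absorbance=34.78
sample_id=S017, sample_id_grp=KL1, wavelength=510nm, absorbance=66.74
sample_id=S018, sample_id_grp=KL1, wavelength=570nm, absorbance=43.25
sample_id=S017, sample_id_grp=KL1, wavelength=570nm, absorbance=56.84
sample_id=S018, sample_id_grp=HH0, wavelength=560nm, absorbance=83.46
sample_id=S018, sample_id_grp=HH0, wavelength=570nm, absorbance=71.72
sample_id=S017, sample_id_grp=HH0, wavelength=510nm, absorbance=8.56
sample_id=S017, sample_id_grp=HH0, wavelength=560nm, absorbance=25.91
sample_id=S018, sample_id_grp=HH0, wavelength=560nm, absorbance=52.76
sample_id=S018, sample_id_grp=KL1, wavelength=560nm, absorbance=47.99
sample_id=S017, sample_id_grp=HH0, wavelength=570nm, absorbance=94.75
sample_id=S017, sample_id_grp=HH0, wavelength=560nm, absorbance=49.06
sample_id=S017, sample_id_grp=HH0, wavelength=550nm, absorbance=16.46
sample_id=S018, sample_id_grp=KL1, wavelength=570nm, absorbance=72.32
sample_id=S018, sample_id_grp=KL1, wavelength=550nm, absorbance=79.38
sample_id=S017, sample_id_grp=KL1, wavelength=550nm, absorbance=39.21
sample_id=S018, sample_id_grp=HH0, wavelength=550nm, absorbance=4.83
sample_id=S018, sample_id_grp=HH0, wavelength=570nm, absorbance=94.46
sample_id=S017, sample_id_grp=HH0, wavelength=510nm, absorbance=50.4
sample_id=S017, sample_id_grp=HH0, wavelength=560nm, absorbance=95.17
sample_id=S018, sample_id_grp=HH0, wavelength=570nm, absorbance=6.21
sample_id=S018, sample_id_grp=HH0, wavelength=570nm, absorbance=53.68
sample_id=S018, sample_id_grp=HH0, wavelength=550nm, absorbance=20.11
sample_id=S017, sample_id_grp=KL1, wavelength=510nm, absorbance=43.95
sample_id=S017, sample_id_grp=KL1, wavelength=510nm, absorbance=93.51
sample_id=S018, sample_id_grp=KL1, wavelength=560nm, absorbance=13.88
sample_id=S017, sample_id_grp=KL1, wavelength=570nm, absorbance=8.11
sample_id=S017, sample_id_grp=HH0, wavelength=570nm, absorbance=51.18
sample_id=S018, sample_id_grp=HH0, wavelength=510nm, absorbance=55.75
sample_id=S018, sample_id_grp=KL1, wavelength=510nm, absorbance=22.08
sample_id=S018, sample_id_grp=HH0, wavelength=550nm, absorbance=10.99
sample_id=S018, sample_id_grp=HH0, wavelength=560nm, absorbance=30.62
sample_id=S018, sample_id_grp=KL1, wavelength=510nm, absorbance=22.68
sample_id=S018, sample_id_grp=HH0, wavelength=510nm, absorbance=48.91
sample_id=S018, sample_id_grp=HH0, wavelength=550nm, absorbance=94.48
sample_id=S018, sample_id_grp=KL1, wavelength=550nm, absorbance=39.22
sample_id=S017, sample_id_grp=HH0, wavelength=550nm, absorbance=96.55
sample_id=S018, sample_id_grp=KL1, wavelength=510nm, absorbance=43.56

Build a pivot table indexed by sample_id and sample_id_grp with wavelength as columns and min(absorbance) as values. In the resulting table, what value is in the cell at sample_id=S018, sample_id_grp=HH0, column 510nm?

14.54

Rows with sample_id=S018, sample_id_grp=HH0 and wavelength=510nm: absorbance values are 14.54, 65.18, 55.75, 48.91.
min(14.54, 65.18, 55.75, 48.91) = 14.54.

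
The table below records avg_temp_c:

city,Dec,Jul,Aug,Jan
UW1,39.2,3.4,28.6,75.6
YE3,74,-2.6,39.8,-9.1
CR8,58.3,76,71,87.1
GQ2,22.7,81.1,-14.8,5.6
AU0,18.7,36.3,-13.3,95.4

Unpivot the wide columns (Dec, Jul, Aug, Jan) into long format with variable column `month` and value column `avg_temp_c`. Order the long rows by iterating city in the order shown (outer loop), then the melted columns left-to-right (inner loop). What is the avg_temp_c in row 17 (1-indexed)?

18.7

20 rows total (5 × 4). Row 17: index ⌊(17-1)/4⌋ = 4 into city → AU0; (17-1) mod 4 = 0 into the melted columns → Dec.
So row 17 is (AU0, Dec, 18.7); avg_temp_c = 18.7.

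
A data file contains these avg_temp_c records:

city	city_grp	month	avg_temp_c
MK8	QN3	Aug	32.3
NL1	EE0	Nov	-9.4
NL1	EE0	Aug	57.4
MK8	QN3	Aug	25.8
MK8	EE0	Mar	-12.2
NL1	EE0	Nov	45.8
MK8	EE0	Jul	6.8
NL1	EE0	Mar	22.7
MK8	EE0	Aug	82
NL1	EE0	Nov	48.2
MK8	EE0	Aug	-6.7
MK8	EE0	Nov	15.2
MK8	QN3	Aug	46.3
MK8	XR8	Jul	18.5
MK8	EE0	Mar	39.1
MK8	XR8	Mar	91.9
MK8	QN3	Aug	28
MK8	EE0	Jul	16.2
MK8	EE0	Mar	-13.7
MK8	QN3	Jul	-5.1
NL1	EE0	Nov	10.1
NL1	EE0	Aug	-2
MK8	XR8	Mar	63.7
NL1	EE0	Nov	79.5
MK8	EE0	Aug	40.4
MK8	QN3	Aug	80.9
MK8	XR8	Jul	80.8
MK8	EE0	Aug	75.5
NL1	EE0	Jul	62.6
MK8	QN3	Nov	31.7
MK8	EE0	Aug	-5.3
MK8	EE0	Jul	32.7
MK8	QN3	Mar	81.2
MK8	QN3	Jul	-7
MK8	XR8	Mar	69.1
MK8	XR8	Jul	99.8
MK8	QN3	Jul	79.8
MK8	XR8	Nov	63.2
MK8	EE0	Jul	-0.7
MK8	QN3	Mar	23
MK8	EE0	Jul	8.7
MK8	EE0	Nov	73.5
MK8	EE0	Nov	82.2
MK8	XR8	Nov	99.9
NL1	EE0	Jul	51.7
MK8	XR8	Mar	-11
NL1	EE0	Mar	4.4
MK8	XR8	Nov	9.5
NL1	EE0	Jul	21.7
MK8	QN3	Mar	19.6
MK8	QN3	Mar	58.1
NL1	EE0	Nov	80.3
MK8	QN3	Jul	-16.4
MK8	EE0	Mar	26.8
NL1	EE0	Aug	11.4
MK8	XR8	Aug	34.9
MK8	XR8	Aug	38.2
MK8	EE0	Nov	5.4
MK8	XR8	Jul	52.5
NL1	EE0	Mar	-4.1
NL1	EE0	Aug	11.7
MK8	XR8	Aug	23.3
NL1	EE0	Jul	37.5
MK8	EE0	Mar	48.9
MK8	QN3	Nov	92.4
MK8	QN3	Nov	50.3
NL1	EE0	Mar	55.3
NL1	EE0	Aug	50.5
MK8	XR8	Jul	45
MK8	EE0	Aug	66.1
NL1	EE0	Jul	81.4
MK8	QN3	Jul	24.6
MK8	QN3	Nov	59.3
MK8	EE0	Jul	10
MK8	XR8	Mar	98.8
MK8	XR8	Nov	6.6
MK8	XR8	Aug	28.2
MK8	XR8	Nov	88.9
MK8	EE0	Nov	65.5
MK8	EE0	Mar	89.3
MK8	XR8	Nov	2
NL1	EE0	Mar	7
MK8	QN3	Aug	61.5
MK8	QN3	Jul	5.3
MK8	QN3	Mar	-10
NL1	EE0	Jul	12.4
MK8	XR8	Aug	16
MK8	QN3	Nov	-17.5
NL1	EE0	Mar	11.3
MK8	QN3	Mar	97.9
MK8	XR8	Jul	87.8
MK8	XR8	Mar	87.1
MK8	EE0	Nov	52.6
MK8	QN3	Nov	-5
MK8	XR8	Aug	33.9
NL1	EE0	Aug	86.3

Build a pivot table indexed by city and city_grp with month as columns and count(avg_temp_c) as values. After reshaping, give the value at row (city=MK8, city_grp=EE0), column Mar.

Rows with city=MK8, city_grp=EE0 and month=Mar: avg_temp_c values are -12.2, 39.1, -13.7, 26.8, 48.9, 89.3.
6 rows match — count = 6.

6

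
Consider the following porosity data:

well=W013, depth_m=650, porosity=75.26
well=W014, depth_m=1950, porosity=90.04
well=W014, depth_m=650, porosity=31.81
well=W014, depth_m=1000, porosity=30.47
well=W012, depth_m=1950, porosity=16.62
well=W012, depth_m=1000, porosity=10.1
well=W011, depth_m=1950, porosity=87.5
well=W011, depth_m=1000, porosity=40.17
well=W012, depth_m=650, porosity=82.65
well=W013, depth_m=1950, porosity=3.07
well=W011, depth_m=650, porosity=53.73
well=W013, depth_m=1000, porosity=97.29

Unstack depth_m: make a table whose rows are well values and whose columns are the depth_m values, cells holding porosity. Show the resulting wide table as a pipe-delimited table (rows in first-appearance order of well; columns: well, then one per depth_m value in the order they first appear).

| well | 650 | 1950 | 1000 |
| W013 | 75.26 | 3.07 | 97.29 |
| W014 | 31.81 | 90.04 | 30.47 |
| W012 | 82.65 | 16.62 | 10.1 |
| W011 | 53.73 | 87.5 | 40.17 |

Columns: well plus the 3 distinct depth_m values (650, 1950, 1000).
For example, row W013 column 650 takes porosity=75.26 from the long row (W013, 650).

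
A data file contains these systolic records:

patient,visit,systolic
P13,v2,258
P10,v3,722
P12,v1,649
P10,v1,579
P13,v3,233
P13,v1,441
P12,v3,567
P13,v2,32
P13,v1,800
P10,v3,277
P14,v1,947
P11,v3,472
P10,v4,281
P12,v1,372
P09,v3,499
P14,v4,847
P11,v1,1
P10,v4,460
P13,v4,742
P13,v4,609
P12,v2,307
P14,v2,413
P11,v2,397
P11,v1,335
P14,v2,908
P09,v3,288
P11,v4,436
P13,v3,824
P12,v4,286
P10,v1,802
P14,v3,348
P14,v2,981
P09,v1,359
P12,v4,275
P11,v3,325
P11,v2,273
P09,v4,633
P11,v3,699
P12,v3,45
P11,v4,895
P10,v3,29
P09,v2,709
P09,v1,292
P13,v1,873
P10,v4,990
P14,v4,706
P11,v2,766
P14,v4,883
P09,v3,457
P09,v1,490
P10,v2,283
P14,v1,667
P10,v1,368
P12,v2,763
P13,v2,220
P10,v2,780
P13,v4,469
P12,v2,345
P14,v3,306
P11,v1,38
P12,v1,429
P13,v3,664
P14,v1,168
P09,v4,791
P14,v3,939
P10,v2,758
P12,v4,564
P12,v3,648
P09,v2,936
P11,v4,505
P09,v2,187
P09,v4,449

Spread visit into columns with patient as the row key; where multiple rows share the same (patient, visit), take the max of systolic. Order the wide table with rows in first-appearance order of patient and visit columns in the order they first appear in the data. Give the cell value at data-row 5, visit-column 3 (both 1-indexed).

335

With rows in first-appearance order of patient, row 5 is patient=P11. visit columns in first-appearance order: v2, v3, v1, v4; column 3 is v1.
Long rows with patient=P11, visit=v1: max(1, 335, 38) = 335.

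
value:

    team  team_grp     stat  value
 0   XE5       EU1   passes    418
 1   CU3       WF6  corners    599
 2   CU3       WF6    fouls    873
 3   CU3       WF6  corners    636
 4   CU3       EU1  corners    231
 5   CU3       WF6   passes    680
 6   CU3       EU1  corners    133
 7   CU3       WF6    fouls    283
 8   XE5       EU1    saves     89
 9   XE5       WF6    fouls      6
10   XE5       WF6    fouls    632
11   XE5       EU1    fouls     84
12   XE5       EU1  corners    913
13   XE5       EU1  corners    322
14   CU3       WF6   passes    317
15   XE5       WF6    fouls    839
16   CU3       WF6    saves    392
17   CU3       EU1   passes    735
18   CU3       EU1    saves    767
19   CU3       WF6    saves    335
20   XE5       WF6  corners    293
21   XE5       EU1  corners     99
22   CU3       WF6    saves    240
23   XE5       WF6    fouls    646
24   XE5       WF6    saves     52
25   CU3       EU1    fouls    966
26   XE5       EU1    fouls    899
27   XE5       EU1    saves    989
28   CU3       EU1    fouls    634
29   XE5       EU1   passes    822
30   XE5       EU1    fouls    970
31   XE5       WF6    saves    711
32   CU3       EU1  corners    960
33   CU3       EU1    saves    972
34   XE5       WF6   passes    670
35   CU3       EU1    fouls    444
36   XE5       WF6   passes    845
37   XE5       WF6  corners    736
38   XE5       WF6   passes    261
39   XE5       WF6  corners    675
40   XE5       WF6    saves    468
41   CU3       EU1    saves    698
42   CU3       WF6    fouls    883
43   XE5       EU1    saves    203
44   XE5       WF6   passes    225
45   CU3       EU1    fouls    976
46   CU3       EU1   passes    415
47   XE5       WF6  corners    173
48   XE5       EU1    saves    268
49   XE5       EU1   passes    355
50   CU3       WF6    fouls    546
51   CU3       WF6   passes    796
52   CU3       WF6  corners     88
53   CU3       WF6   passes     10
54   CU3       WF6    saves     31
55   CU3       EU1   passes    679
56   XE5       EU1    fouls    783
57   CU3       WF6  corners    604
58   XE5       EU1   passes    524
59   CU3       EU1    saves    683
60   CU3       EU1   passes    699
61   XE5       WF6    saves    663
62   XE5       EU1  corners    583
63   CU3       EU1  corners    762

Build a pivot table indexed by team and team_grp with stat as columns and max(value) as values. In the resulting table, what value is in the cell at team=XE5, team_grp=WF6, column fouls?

Rows with team=XE5, team_grp=WF6 and stat=fouls: value values are 6, 632, 839, 646.
max(6, 632, 839, 646) = 839.

839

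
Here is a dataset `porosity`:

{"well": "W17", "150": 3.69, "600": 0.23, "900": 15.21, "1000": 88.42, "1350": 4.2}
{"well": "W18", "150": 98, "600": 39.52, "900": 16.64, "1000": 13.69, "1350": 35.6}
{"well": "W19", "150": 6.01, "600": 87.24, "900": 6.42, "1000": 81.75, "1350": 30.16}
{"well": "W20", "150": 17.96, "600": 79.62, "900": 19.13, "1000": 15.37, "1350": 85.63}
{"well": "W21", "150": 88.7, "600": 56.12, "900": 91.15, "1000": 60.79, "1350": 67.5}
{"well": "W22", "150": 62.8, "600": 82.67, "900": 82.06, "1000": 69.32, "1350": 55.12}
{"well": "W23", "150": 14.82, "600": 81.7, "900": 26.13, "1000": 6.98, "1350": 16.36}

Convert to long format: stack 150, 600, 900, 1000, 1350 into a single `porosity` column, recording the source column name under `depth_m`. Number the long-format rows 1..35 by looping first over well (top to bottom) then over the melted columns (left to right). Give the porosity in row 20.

35 rows total (7 × 5). Row 20: index ⌊(20-1)/5⌋ = 3 into well → W20; (20-1) mod 5 = 4 into the melted columns → 1350.
So row 20 is (W20, 1350, 85.63); porosity = 85.63.

85.63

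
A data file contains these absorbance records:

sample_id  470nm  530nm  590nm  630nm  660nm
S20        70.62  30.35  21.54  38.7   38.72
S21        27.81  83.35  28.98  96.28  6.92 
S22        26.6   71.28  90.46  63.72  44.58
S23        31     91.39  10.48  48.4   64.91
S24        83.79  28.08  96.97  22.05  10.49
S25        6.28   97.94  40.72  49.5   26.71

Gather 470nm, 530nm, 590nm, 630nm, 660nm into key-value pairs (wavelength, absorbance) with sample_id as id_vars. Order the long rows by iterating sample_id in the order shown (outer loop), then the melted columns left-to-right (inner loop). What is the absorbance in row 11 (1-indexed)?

30 rows total (6 × 5). Row 11: index ⌊(11-1)/5⌋ = 2 into sample_id → S22; (11-1) mod 5 = 0 into the melted columns → 470nm.
So row 11 is (S22, 470nm, 26.6); absorbance = 26.6.

26.6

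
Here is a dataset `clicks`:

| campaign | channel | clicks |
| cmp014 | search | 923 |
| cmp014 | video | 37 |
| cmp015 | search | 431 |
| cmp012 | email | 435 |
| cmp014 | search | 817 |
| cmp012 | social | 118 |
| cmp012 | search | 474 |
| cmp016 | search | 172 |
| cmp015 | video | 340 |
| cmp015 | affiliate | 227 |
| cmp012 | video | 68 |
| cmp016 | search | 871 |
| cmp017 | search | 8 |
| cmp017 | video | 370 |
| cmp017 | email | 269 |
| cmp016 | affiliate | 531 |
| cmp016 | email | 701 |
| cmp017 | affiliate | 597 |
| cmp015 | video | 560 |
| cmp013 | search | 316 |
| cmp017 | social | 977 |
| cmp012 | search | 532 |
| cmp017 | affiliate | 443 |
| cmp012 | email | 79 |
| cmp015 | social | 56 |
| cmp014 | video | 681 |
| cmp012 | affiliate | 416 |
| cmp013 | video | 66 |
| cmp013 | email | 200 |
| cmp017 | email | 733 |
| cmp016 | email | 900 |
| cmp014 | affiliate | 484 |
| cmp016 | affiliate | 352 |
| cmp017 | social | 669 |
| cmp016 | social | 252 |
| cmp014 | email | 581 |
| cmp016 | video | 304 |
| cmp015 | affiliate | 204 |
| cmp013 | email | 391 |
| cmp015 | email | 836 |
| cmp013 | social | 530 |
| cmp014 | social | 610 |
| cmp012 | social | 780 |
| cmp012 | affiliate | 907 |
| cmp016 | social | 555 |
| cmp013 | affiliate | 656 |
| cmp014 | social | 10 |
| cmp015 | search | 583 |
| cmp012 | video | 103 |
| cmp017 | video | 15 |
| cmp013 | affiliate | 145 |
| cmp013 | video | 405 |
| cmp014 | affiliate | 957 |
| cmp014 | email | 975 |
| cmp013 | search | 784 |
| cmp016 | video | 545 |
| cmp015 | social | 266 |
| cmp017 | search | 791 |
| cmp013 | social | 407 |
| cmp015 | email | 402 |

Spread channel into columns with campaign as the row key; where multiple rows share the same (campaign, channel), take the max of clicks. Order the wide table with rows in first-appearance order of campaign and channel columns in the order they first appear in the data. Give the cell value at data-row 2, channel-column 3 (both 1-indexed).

836

With rows in first-appearance order of campaign, row 2 is campaign=cmp015. channel columns in first-appearance order: search, video, email, social, affiliate; column 3 is email.
Long rows with campaign=cmp015, channel=email: max(836, 402) = 836.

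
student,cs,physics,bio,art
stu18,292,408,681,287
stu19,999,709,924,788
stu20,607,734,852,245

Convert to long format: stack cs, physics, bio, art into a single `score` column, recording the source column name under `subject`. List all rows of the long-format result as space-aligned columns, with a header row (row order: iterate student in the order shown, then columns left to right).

student  subject  score
stu18    cs       292  
stu18    physics  408  
stu18    bio      681  
stu18    art      287  
stu19    cs       999  
stu19    physics  709  
stu19    bio      924  
stu19    art      788  
stu20    cs       607  
stu20    physics  734  
stu20    bio      852  
stu20    art      245  

Each (student, column) pair becomes one row: 3 × 4 = 12 rows.
For example, (stu18, cs) → score=292.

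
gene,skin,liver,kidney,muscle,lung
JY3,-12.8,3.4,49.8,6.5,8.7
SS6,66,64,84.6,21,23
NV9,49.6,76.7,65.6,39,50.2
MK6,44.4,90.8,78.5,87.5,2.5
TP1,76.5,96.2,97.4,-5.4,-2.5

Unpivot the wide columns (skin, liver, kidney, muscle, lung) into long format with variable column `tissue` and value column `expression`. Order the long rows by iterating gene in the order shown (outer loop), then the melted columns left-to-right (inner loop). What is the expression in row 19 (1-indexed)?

87.5

25 rows total (5 × 5). Row 19: index ⌊(19-1)/5⌋ = 3 into gene → MK6; (19-1) mod 5 = 3 into the melted columns → muscle.
So row 19 is (MK6, muscle, 87.5); expression = 87.5.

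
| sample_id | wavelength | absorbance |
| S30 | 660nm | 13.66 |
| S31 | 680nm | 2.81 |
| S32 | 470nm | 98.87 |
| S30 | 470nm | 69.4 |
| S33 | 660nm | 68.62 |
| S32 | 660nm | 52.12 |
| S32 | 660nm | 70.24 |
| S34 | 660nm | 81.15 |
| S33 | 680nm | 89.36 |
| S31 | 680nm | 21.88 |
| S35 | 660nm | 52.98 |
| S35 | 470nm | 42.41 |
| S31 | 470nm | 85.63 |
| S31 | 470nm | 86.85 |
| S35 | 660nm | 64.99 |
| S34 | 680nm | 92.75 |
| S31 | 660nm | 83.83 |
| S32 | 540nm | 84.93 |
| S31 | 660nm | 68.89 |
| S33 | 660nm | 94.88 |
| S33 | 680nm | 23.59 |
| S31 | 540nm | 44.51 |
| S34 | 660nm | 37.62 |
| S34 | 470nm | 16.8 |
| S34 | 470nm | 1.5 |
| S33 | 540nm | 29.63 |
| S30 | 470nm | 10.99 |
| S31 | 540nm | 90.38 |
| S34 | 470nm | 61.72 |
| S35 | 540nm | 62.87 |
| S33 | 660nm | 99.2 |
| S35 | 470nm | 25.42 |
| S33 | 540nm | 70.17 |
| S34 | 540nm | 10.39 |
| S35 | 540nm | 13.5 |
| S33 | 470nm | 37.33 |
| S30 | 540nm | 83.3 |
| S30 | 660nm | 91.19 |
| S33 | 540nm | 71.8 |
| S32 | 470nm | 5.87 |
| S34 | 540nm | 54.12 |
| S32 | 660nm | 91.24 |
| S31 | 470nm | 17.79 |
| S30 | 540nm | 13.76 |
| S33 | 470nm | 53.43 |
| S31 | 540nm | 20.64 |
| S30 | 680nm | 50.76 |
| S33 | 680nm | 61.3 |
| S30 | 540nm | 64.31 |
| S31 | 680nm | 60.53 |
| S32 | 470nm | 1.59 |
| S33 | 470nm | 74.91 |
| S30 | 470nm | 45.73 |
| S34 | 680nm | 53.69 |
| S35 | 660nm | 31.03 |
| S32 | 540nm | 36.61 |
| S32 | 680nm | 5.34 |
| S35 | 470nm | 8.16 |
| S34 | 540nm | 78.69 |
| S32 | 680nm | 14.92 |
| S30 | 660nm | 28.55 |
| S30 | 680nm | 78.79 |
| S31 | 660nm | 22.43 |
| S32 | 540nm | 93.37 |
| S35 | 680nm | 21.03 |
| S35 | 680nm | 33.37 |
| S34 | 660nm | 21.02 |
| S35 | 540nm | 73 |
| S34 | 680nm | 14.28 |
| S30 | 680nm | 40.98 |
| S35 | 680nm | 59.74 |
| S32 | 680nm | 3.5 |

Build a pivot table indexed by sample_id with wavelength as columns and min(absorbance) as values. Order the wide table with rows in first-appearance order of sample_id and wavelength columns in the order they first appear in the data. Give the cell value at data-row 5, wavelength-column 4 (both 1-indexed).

10.39

With rows in first-appearance order of sample_id, row 5 is sample_id=S34. wavelength columns in first-appearance order: 660nm, 680nm, 470nm, 540nm; column 4 is 540nm.
Long rows with sample_id=S34, wavelength=540nm: min(10.39, 54.12, 78.69) = 10.39.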